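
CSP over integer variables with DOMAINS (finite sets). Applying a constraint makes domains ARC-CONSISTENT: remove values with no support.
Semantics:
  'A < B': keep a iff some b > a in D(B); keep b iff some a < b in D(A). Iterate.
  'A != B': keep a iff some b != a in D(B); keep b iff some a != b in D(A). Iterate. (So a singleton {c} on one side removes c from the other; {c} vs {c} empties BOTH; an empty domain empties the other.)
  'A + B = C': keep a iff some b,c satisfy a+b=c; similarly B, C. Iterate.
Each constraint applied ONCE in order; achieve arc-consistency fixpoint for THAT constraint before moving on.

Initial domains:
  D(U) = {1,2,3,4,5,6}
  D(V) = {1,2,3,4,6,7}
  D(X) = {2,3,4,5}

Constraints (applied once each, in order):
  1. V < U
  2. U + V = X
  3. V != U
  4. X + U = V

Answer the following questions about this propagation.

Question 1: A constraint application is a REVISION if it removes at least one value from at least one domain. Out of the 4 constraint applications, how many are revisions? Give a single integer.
Answer: 3

Derivation:
Constraint 1 (V < U) on D(V)={1,2,3,4,6,7} D(U)={1,2,3,4,5,6}: V {1,2,3,4,6,7}->{1,2,3,4}; U {1,2,3,4,5,6}->{2,3,4,5,6} => REVISION
Constraint 2 (U + V = X) on D(U)={2,3,4,5,6} D(V)={1,2,3,4} D(X)={2,3,4,5}: U {2,3,4,5,6}->{2,3,4}; V {1,2,3,4}->{1,2,3}; X {2,3,4,5}->{3,4,5} => REVISION
Constraint 3 (V != U) on D(V)={1,2,3} D(U)={2,3,4}: no change => not a revision
Constraint 4 (X + U = V) on D(X)={3,4,5} D(U)={2,3,4} D(V)={1,2,3}: X {3,4,5}->{}; U {2,3,4}->{}; V {1,2,3}->{} => REVISION
Total revisions = 3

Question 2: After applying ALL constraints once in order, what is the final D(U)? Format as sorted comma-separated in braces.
Constraint 1 (V < U) on D(V)={1,2,3,4,6,7} D(U)={1,2,3,4,5,6}: V {1,2,3,4,6,7}->{1,2,3,4}; U {1,2,3,4,5,6}->{2,3,4,5,6}
Constraint 2 (U + V = X) on D(U)={2,3,4,5,6} D(V)={1,2,3,4} D(X)={2,3,4,5}: U {2,3,4,5,6}->{2,3,4}; V {1,2,3,4}->{1,2,3}; X {2,3,4,5}->{3,4,5}
Constraint 3 (V != U) on D(V)={1,2,3} D(U)={2,3,4}: no change
Constraint 4 (X + U = V) on D(X)={3,4,5} D(U)={2,3,4} D(V)={1,2,3}: X {3,4,5}->{}; U {2,3,4}->{}; V {1,2,3}->{}
So after all 4 constraints: D(U) = {}

Answer: {}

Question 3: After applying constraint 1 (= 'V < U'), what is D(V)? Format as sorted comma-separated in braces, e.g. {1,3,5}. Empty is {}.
Answer: {1,2,3,4}

Derivation:
Constraint 1 (V < U) on D(V)={1,2,3,4,6,7} D(U)={1,2,3,4,5,6}: V {1,2,3,4,6,7}->{1,2,3,4}; U {1,2,3,4,5,6}->{2,3,4,5,6}
So after constraint 1: D(V) = {1,2,3,4}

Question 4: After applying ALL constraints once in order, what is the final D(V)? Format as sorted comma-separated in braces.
Answer: {}

Derivation:
Constraint 1 (V < U) on D(V)={1,2,3,4,6,7} D(U)={1,2,3,4,5,6}: V {1,2,3,4,6,7}->{1,2,3,4}; U {1,2,3,4,5,6}->{2,3,4,5,6}
Constraint 2 (U + V = X) on D(U)={2,3,4,5,6} D(V)={1,2,3,4} D(X)={2,3,4,5}: U {2,3,4,5,6}->{2,3,4}; V {1,2,3,4}->{1,2,3}; X {2,3,4,5}->{3,4,5}
Constraint 3 (V != U) on D(V)={1,2,3} D(U)={2,3,4}: no change
Constraint 4 (X + U = V) on D(X)={3,4,5} D(U)={2,3,4} D(V)={1,2,3}: X {3,4,5}->{}; U {2,3,4}->{}; V {1,2,3}->{}
So after all 4 constraints: D(V) = {}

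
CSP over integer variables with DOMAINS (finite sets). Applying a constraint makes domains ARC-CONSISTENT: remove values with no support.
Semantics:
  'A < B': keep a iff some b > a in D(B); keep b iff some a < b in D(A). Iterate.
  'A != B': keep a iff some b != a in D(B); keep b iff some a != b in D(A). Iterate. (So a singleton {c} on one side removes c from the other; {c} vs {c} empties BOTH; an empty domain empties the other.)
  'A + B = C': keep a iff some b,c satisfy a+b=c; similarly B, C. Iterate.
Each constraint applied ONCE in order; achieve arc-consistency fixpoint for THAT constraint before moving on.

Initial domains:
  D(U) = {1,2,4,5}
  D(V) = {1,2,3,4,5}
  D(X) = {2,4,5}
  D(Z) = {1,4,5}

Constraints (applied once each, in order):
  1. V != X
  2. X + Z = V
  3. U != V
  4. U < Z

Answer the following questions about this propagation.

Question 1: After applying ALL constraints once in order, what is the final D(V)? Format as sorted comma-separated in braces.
Constraint 1 (V != X) on D(V)={1,2,3,4,5} D(X)={2,4,5}: no change
Constraint 2 (X + Z = V) on D(X)={2,4,5} D(Z)={1,4,5} D(V)={1,2,3,4,5}: X {2,4,5}->{2,4}; Z {1,4,5}->{1}; V {1,2,3,4,5}->{3,5}
Constraint 3 (U != V) on D(U)={1,2,4,5} D(V)={3,5}: no change
Constraint 4 (U < Z) on D(U)={1,2,4,5} D(Z)={1}: U {1,2,4,5}->{}; Z {1}->{}
So after all 4 constraints: D(V) = {3,5}

Answer: {3,5}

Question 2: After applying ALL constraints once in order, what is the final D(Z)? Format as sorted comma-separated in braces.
Constraint 1 (V != X) on D(V)={1,2,3,4,5} D(X)={2,4,5}: no change
Constraint 2 (X + Z = V) on D(X)={2,4,5} D(Z)={1,4,5} D(V)={1,2,3,4,5}: X {2,4,5}->{2,4}; Z {1,4,5}->{1}; V {1,2,3,4,5}->{3,5}
Constraint 3 (U != V) on D(U)={1,2,4,5} D(V)={3,5}: no change
Constraint 4 (U < Z) on D(U)={1,2,4,5} D(Z)={1}: U {1,2,4,5}->{}; Z {1}->{}
So after all 4 constraints: D(Z) = {}

Answer: {}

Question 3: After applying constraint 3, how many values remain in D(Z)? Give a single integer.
Answer: 1

Derivation:
Constraint 1 (V != X) on D(V)={1,2,3,4,5} D(X)={2,4,5}: no change
Constraint 2 (X + Z = V) on D(X)={2,4,5} D(Z)={1,4,5} D(V)={1,2,3,4,5}: X {2,4,5}->{2,4}; Z {1,4,5}->{1}; V {1,2,3,4,5}->{3,5}
Constraint 3 (U != V) on D(U)={1,2,4,5} D(V)={3,5}: no change
So after constraint 3: D(Z)={1}, size = 1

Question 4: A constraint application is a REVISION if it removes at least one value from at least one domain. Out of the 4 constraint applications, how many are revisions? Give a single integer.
Answer: 2

Derivation:
Constraint 1 (V != X) on D(V)={1,2,3,4,5} D(X)={2,4,5}: no change => not a revision
Constraint 2 (X + Z = V) on D(X)={2,4,5} D(Z)={1,4,5} D(V)={1,2,3,4,5}: X {2,4,5}->{2,4}; Z {1,4,5}->{1}; V {1,2,3,4,5}->{3,5} => REVISION
Constraint 3 (U != V) on D(U)={1,2,4,5} D(V)={3,5}: no change => not a revision
Constraint 4 (U < Z) on D(U)={1,2,4,5} D(Z)={1}: U {1,2,4,5}->{}; Z {1}->{} => REVISION
Total revisions = 2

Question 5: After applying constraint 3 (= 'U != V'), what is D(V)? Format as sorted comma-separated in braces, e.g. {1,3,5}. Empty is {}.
Constraint 1 (V != X) on D(V)={1,2,3,4,5} D(X)={2,4,5}: no change
Constraint 2 (X + Z = V) on D(X)={2,4,5} D(Z)={1,4,5} D(V)={1,2,3,4,5}: X {2,4,5}->{2,4}; Z {1,4,5}->{1}; V {1,2,3,4,5}->{3,5}
Constraint 3 (U != V) on D(U)={1,2,4,5} D(V)={3,5}: no change
So after constraint 3: D(V) = {3,5}

Answer: {3,5}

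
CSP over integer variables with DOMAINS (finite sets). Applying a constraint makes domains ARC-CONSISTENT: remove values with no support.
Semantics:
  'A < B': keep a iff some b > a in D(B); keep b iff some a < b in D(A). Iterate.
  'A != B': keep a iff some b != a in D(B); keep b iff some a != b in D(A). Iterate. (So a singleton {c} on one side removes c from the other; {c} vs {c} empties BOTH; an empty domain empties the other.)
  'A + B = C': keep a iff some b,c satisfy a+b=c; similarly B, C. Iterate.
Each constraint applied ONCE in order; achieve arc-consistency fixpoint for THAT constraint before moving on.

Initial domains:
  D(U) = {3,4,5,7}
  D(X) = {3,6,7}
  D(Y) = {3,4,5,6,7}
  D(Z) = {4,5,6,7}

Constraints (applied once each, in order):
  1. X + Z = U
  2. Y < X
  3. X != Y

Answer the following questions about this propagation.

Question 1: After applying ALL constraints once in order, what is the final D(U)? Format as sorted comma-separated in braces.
Constraint 1 (X + Z = U) on D(X)={3,6,7} D(Z)={4,5,6,7} D(U)={3,4,5,7}: X {3,6,7}->{3}; Z {4,5,6,7}->{4}; U {3,4,5,7}->{7}
Constraint 2 (Y < X) on D(Y)={3,4,5,6,7} D(X)={3}: Y {3,4,5,6,7}->{}; X {3}->{}
Constraint 3 (X != Y) on D(X)={} D(Y)={}: no change
So after all 3 constraints: D(U) = {7}

Answer: {7}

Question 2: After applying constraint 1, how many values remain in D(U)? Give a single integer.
Constraint 1 (X + Z = U) on D(X)={3,6,7} D(Z)={4,5,6,7} D(U)={3,4,5,7}: X {3,6,7}->{3}; Z {4,5,6,7}->{4}; U {3,4,5,7}->{7}
So after constraint 1: D(U)={7}, size = 1

Answer: 1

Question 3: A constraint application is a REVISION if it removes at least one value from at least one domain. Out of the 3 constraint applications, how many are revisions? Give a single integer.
Answer: 2

Derivation:
Constraint 1 (X + Z = U) on D(X)={3,6,7} D(Z)={4,5,6,7} D(U)={3,4,5,7}: X {3,6,7}->{3}; Z {4,5,6,7}->{4}; U {3,4,5,7}->{7} => REVISION
Constraint 2 (Y < X) on D(Y)={3,4,5,6,7} D(X)={3}: Y {3,4,5,6,7}->{}; X {3}->{} => REVISION
Constraint 3 (X != Y) on D(X)={} D(Y)={}: no change => not a revision
Total revisions = 2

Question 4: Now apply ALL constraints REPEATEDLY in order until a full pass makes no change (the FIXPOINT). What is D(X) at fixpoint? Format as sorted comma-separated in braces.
pass 0 (initial): D(X)={3,6,7}
pass 1: U {3,4,5,7}->{7}; X {3,6,7}->{}; Y {3,4,5,6,7}->{}; Z {4,5,6,7}->{4}
pass 2: U {7}->{}; Z {4}->{}
pass 3: no change
Fixpoint after 3 passes: D(X) = {}

Answer: {}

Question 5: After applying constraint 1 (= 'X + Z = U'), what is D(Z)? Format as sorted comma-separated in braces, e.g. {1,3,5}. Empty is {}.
Answer: {4}

Derivation:
Constraint 1 (X + Z = U) on D(X)={3,6,7} D(Z)={4,5,6,7} D(U)={3,4,5,7}: X {3,6,7}->{3}; Z {4,5,6,7}->{4}; U {3,4,5,7}->{7}
So after constraint 1: D(Z) = {4}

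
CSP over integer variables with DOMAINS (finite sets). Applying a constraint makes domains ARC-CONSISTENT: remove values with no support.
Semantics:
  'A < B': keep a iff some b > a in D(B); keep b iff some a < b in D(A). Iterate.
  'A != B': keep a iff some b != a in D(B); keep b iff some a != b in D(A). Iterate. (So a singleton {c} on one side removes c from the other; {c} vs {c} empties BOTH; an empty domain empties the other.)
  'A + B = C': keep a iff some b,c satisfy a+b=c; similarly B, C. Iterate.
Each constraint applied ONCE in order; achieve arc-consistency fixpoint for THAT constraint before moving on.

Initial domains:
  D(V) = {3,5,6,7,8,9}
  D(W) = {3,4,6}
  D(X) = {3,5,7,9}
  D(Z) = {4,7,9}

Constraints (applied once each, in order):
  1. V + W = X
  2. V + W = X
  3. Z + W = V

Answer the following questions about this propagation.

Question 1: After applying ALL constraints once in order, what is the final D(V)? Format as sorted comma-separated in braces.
Constraint 1 (V + W = X) on D(V)={3,5,6,7,8,9} D(W)={3,4,6} D(X)={3,5,7,9}: V {3,5,6,7,8,9}->{3,5,6}; X {3,5,7,9}->{7,9}
Constraint 2 (V + W = X) on D(V)={3,5,6} D(W)={3,4,6} D(X)={7,9}: no change
Constraint 3 (Z + W = V) on D(Z)={4,7,9} D(W)={3,4,6} D(V)={3,5,6}: Z {4,7,9}->{}; W {3,4,6}->{}; V {3,5,6}->{}
So after all 3 constraints: D(V) = {}

Answer: {}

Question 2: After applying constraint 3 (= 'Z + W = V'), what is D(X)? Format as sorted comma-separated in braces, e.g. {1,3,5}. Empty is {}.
Constraint 1 (V + W = X) on D(V)={3,5,6,7,8,9} D(W)={3,4,6} D(X)={3,5,7,9}: V {3,5,6,7,8,9}->{3,5,6}; X {3,5,7,9}->{7,9}
Constraint 2 (V + W = X) on D(V)={3,5,6} D(W)={3,4,6} D(X)={7,9}: no change
Constraint 3 (Z + W = V) on D(Z)={4,7,9} D(W)={3,4,6} D(V)={3,5,6}: Z {4,7,9}->{}; W {3,4,6}->{}; V {3,5,6}->{}
So after constraint 3: D(X) = {7,9}

Answer: {7,9}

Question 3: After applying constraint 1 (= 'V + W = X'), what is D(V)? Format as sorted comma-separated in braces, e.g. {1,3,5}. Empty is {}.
Answer: {3,5,6}

Derivation:
Constraint 1 (V + W = X) on D(V)={3,5,6,7,8,9} D(W)={3,4,6} D(X)={3,5,7,9}: V {3,5,6,7,8,9}->{3,5,6}; X {3,5,7,9}->{7,9}
So after constraint 1: D(V) = {3,5,6}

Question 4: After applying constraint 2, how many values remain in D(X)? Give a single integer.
Answer: 2

Derivation:
Constraint 1 (V + W = X) on D(V)={3,5,6,7,8,9} D(W)={3,4,6} D(X)={3,5,7,9}: V {3,5,6,7,8,9}->{3,5,6}; X {3,5,7,9}->{7,9}
Constraint 2 (V + W = X) on D(V)={3,5,6} D(W)={3,4,6} D(X)={7,9}: no change
So after constraint 2: D(X)={7,9}, size = 2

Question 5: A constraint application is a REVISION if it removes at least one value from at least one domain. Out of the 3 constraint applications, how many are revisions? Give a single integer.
Constraint 1 (V + W = X) on D(V)={3,5,6,7,8,9} D(W)={3,4,6} D(X)={3,5,7,9}: V {3,5,6,7,8,9}->{3,5,6}; X {3,5,7,9}->{7,9} => REVISION
Constraint 2 (V + W = X) on D(V)={3,5,6} D(W)={3,4,6} D(X)={7,9}: no change => not a revision
Constraint 3 (Z + W = V) on D(Z)={4,7,9} D(W)={3,4,6} D(V)={3,5,6}: Z {4,7,9}->{}; W {3,4,6}->{}; V {3,5,6}->{} => REVISION
Total revisions = 2

Answer: 2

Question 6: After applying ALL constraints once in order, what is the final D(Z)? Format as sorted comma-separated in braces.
Constraint 1 (V + W = X) on D(V)={3,5,6,7,8,9} D(W)={3,4,6} D(X)={3,5,7,9}: V {3,5,6,7,8,9}->{3,5,6}; X {3,5,7,9}->{7,9}
Constraint 2 (V + W = X) on D(V)={3,5,6} D(W)={3,4,6} D(X)={7,9}: no change
Constraint 3 (Z + W = V) on D(Z)={4,7,9} D(W)={3,4,6} D(V)={3,5,6}: Z {4,7,9}->{}; W {3,4,6}->{}; V {3,5,6}->{}
So after all 3 constraints: D(Z) = {}

Answer: {}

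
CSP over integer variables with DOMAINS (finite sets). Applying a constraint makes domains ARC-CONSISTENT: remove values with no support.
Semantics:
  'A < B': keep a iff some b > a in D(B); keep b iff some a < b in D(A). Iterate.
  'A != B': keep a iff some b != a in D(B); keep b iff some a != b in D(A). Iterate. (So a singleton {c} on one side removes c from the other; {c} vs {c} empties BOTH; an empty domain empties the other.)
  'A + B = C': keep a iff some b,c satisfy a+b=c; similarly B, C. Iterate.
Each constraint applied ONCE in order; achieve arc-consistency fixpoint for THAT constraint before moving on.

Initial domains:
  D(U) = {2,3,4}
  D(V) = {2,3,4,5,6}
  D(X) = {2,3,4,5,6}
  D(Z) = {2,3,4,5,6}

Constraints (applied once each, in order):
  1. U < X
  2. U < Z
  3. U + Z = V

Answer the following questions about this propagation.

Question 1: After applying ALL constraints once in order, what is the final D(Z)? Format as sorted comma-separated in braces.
Answer: {3,4}

Derivation:
Constraint 1 (U < X) on D(U)={2,3,4} D(X)={2,3,4,5,6}: X {2,3,4,5,6}->{3,4,5,6}
Constraint 2 (U < Z) on D(U)={2,3,4} D(Z)={2,3,4,5,6}: Z {2,3,4,5,6}->{3,4,5,6}
Constraint 3 (U + Z = V) on D(U)={2,3,4} D(Z)={3,4,5,6} D(V)={2,3,4,5,6}: U {2,3,4}->{2,3}; Z {3,4,5,6}->{3,4}; V {2,3,4,5,6}->{5,6}
So after all 3 constraints: D(Z) = {3,4}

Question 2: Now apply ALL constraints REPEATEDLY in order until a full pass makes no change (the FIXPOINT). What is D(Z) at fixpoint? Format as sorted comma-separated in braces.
pass 0 (initial): D(Z)={2,3,4,5,6}
pass 1: U {2,3,4}->{2,3}; V {2,3,4,5,6}->{5,6}; X {2,3,4,5,6}->{3,4,5,6}; Z {2,3,4,5,6}->{3,4}
pass 2: no change
Fixpoint after 2 passes: D(Z) = {3,4}

Answer: {3,4}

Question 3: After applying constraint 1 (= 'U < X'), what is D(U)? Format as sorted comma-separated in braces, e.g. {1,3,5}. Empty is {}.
Constraint 1 (U < X) on D(U)={2,3,4} D(X)={2,3,4,5,6}: X {2,3,4,5,6}->{3,4,5,6}
So after constraint 1: D(U) = {2,3,4}

Answer: {2,3,4}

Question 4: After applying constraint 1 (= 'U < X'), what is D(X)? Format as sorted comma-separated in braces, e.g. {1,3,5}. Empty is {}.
Constraint 1 (U < X) on D(U)={2,3,4} D(X)={2,3,4,5,6}: X {2,3,4,5,6}->{3,4,5,6}
So after constraint 1: D(X) = {3,4,5,6}

Answer: {3,4,5,6}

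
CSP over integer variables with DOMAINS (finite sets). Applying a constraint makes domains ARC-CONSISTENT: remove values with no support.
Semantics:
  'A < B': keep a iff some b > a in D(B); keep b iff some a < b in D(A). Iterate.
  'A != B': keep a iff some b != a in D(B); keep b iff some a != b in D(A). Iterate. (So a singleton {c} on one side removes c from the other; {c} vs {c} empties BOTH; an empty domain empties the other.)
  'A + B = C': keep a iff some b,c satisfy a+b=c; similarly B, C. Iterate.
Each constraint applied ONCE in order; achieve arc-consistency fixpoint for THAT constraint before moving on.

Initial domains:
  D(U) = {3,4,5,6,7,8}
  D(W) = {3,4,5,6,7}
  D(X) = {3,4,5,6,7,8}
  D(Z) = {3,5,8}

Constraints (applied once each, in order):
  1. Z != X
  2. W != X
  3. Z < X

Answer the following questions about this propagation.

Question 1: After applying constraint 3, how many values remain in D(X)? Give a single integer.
Constraint 1 (Z != X) on D(Z)={3,5,8} D(X)={3,4,5,6,7,8}: no change
Constraint 2 (W != X) on D(W)={3,4,5,6,7} D(X)={3,4,5,6,7,8}: no change
Constraint 3 (Z < X) on D(Z)={3,5,8} D(X)={3,4,5,6,7,8}: Z {3,5,8}->{3,5}; X {3,4,5,6,7,8}->{4,5,6,7,8}
So after constraint 3: D(X)={4,5,6,7,8}, size = 5

Answer: 5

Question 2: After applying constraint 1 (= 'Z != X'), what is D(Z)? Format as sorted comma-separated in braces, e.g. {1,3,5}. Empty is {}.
Answer: {3,5,8}

Derivation:
Constraint 1 (Z != X) on D(Z)={3,5,8} D(X)={3,4,5,6,7,8}: no change
So after constraint 1: D(Z) = {3,5,8}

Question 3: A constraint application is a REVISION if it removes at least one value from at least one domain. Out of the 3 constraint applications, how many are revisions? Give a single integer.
Constraint 1 (Z != X) on D(Z)={3,5,8} D(X)={3,4,5,6,7,8}: no change => not a revision
Constraint 2 (W != X) on D(W)={3,4,5,6,7} D(X)={3,4,5,6,7,8}: no change => not a revision
Constraint 3 (Z < X) on D(Z)={3,5,8} D(X)={3,4,5,6,7,8}: Z {3,5,8}->{3,5}; X {3,4,5,6,7,8}->{4,5,6,7,8} => REVISION
Total revisions = 1

Answer: 1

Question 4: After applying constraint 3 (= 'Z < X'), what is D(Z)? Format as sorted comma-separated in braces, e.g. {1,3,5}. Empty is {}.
Constraint 1 (Z != X) on D(Z)={3,5,8} D(X)={3,4,5,6,7,8}: no change
Constraint 2 (W != X) on D(W)={3,4,5,6,7} D(X)={3,4,5,6,7,8}: no change
Constraint 3 (Z < X) on D(Z)={3,5,8} D(X)={3,4,5,6,7,8}: Z {3,5,8}->{3,5}; X {3,4,5,6,7,8}->{4,5,6,7,8}
So after constraint 3: D(Z) = {3,5}

Answer: {3,5}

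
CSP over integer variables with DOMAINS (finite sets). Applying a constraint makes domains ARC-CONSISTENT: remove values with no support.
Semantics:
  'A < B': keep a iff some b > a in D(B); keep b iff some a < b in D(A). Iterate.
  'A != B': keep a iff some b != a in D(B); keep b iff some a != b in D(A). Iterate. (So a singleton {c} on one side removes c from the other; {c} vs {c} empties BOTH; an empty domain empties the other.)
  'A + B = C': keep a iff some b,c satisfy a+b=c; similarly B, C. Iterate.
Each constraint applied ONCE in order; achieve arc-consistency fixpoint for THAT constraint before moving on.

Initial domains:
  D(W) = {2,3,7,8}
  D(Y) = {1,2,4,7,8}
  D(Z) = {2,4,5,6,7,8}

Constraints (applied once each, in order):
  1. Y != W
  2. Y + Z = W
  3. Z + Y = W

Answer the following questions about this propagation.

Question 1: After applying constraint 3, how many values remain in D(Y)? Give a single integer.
Answer: 3

Derivation:
Constraint 1 (Y != W) on D(Y)={1,2,4,7,8} D(W)={2,3,7,8}: no change
Constraint 2 (Y + Z = W) on D(Y)={1,2,4,7,8} D(Z)={2,4,5,6,7,8} D(W)={2,3,7,8}: Y {1,2,4,7,8}->{1,2,4}; Z {2,4,5,6,7,8}->{2,4,5,6,7}; W {2,3,7,8}->{3,7,8}
Constraint 3 (Z + Y = W) on D(Z)={2,4,5,6,7} D(Y)={1,2,4} D(W)={3,7,8}: no change
So after constraint 3: D(Y)={1,2,4}, size = 3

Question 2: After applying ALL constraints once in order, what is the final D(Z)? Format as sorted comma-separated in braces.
Answer: {2,4,5,6,7}

Derivation:
Constraint 1 (Y != W) on D(Y)={1,2,4,7,8} D(W)={2,3,7,8}: no change
Constraint 2 (Y + Z = W) on D(Y)={1,2,4,7,8} D(Z)={2,4,5,6,7,8} D(W)={2,3,7,8}: Y {1,2,4,7,8}->{1,2,4}; Z {2,4,5,6,7,8}->{2,4,5,6,7}; W {2,3,7,8}->{3,7,8}
Constraint 3 (Z + Y = W) on D(Z)={2,4,5,6,7} D(Y)={1,2,4} D(W)={3,7,8}: no change
So after all 3 constraints: D(Z) = {2,4,5,6,7}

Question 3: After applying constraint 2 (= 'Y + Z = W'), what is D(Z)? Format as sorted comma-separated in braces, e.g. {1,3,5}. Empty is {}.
Constraint 1 (Y != W) on D(Y)={1,2,4,7,8} D(W)={2,3,7,8}: no change
Constraint 2 (Y + Z = W) on D(Y)={1,2,4,7,8} D(Z)={2,4,5,6,7,8} D(W)={2,3,7,8}: Y {1,2,4,7,8}->{1,2,4}; Z {2,4,5,6,7,8}->{2,4,5,6,7}; W {2,3,7,8}->{3,7,8}
So after constraint 2: D(Z) = {2,4,5,6,7}

Answer: {2,4,5,6,7}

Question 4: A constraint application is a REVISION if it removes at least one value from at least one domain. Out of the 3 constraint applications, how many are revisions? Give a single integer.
Answer: 1

Derivation:
Constraint 1 (Y != W) on D(Y)={1,2,4,7,8} D(W)={2,3,7,8}: no change => not a revision
Constraint 2 (Y + Z = W) on D(Y)={1,2,4,7,8} D(Z)={2,4,5,6,7,8} D(W)={2,3,7,8}: Y {1,2,4,7,8}->{1,2,4}; Z {2,4,5,6,7,8}->{2,4,5,6,7}; W {2,3,7,8}->{3,7,8} => REVISION
Constraint 3 (Z + Y = W) on D(Z)={2,4,5,6,7} D(Y)={1,2,4} D(W)={3,7,8}: no change => not a revision
Total revisions = 1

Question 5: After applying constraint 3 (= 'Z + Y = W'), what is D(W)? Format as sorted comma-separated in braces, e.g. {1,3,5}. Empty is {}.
Constraint 1 (Y != W) on D(Y)={1,2,4,7,8} D(W)={2,3,7,8}: no change
Constraint 2 (Y + Z = W) on D(Y)={1,2,4,7,8} D(Z)={2,4,5,6,7,8} D(W)={2,3,7,8}: Y {1,2,4,7,8}->{1,2,4}; Z {2,4,5,6,7,8}->{2,4,5,6,7}; W {2,3,7,8}->{3,7,8}
Constraint 3 (Z + Y = W) on D(Z)={2,4,5,6,7} D(Y)={1,2,4} D(W)={3,7,8}: no change
So after constraint 3: D(W) = {3,7,8}

Answer: {3,7,8}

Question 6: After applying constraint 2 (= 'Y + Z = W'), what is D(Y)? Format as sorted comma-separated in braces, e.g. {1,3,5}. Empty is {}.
Constraint 1 (Y != W) on D(Y)={1,2,4,7,8} D(W)={2,3,7,8}: no change
Constraint 2 (Y + Z = W) on D(Y)={1,2,4,7,8} D(Z)={2,4,5,6,7,8} D(W)={2,3,7,8}: Y {1,2,4,7,8}->{1,2,4}; Z {2,4,5,6,7,8}->{2,4,5,6,7}; W {2,3,7,8}->{3,7,8}
So after constraint 2: D(Y) = {1,2,4}

Answer: {1,2,4}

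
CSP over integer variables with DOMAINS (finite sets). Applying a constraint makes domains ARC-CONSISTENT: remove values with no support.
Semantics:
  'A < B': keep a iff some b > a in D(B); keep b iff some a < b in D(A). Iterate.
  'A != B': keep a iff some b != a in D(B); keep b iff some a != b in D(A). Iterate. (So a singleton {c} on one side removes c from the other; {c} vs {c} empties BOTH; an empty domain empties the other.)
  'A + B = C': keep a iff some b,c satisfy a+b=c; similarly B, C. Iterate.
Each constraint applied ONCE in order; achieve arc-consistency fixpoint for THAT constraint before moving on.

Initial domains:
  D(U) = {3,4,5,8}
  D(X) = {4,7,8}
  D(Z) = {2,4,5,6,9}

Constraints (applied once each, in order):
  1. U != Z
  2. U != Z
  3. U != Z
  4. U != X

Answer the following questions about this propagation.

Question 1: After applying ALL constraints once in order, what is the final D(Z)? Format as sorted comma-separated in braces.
Constraint 1 (U != Z) on D(U)={3,4,5,8} D(Z)={2,4,5,6,9}: no change
Constraint 2 (U != Z) on D(U)={3,4,5,8} D(Z)={2,4,5,6,9}: no change
Constraint 3 (U != Z) on D(U)={3,4,5,8} D(Z)={2,4,5,6,9}: no change
Constraint 4 (U != X) on D(U)={3,4,5,8} D(X)={4,7,8}: no change
So after all 4 constraints: D(Z) = {2,4,5,6,9}

Answer: {2,4,5,6,9}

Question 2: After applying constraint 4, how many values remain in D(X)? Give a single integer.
Constraint 1 (U != Z) on D(U)={3,4,5,8} D(Z)={2,4,5,6,9}: no change
Constraint 2 (U != Z) on D(U)={3,4,5,8} D(Z)={2,4,5,6,9}: no change
Constraint 3 (U != Z) on D(U)={3,4,5,8} D(Z)={2,4,5,6,9}: no change
Constraint 4 (U != X) on D(U)={3,4,5,8} D(X)={4,7,8}: no change
So after constraint 4: D(X)={4,7,8}, size = 3

Answer: 3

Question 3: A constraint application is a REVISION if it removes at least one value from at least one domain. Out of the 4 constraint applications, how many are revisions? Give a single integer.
Constraint 1 (U != Z) on D(U)={3,4,5,8} D(Z)={2,4,5,6,9}: no change => not a revision
Constraint 2 (U != Z) on D(U)={3,4,5,8} D(Z)={2,4,5,6,9}: no change => not a revision
Constraint 3 (U != Z) on D(U)={3,4,5,8} D(Z)={2,4,5,6,9}: no change => not a revision
Constraint 4 (U != X) on D(U)={3,4,5,8} D(X)={4,7,8}: no change => not a revision
Total revisions = 0

Answer: 0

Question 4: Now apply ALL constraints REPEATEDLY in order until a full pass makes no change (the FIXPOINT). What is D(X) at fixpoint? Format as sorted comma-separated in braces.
pass 0 (initial): D(X)={4,7,8}
pass 1: no change
Fixpoint after 1 passes: D(X) = {4,7,8}

Answer: {4,7,8}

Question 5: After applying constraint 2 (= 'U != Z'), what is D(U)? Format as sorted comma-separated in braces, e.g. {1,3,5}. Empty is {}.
Constraint 1 (U != Z) on D(U)={3,4,5,8} D(Z)={2,4,5,6,9}: no change
Constraint 2 (U != Z) on D(U)={3,4,5,8} D(Z)={2,4,5,6,9}: no change
So after constraint 2: D(U) = {3,4,5,8}

Answer: {3,4,5,8}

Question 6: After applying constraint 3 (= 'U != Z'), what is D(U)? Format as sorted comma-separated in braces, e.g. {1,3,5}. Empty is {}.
Answer: {3,4,5,8}

Derivation:
Constraint 1 (U != Z) on D(U)={3,4,5,8} D(Z)={2,4,5,6,9}: no change
Constraint 2 (U != Z) on D(U)={3,4,5,8} D(Z)={2,4,5,6,9}: no change
Constraint 3 (U != Z) on D(U)={3,4,5,8} D(Z)={2,4,5,6,9}: no change
So after constraint 3: D(U) = {3,4,5,8}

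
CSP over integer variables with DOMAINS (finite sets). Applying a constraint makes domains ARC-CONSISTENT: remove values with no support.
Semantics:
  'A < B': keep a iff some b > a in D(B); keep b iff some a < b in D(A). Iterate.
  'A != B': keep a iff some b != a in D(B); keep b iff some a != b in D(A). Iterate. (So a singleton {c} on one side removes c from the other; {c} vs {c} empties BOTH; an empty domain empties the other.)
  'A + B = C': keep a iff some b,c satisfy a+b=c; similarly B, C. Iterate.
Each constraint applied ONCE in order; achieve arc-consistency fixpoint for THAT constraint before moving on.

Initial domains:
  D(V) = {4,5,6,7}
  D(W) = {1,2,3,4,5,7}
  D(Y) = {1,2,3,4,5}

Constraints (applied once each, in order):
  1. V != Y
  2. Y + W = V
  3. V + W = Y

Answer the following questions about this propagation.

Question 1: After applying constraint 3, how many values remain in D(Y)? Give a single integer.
Constraint 1 (V != Y) on D(V)={4,5,6,7} D(Y)={1,2,3,4,5}: no change
Constraint 2 (Y + W = V) on D(Y)={1,2,3,4,5} D(W)={1,2,3,4,5,7} D(V)={4,5,6,7}: W {1,2,3,4,5,7}->{1,2,3,4,5}
Constraint 3 (V + W = Y) on D(V)={4,5,6,7} D(W)={1,2,3,4,5} D(Y)={1,2,3,4,5}: V {4,5,6,7}->{4}; W {1,2,3,4,5}->{1}; Y {1,2,3,4,5}->{5}
So after constraint 3: D(Y)={5}, size = 1

Answer: 1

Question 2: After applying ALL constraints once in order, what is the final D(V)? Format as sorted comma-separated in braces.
Answer: {4}

Derivation:
Constraint 1 (V != Y) on D(V)={4,5,6,7} D(Y)={1,2,3,4,5}: no change
Constraint 2 (Y + W = V) on D(Y)={1,2,3,4,5} D(W)={1,2,3,4,5,7} D(V)={4,5,6,7}: W {1,2,3,4,5,7}->{1,2,3,4,5}
Constraint 3 (V + W = Y) on D(V)={4,5,6,7} D(W)={1,2,3,4,5} D(Y)={1,2,3,4,5}: V {4,5,6,7}->{4}; W {1,2,3,4,5}->{1}; Y {1,2,3,4,5}->{5}
So after all 3 constraints: D(V) = {4}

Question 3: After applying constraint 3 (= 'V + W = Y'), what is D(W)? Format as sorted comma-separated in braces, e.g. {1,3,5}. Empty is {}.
Answer: {1}

Derivation:
Constraint 1 (V != Y) on D(V)={4,5,6,7} D(Y)={1,2,3,4,5}: no change
Constraint 2 (Y + W = V) on D(Y)={1,2,3,4,5} D(W)={1,2,3,4,5,7} D(V)={4,5,6,7}: W {1,2,3,4,5,7}->{1,2,3,4,5}
Constraint 3 (V + W = Y) on D(V)={4,5,6,7} D(W)={1,2,3,4,5} D(Y)={1,2,3,4,5}: V {4,5,6,7}->{4}; W {1,2,3,4,5}->{1}; Y {1,2,3,4,5}->{5}
So after constraint 3: D(W) = {1}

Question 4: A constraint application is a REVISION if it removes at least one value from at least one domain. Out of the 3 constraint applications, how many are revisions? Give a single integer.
Answer: 2

Derivation:
Constraint 1 (V != Y) on D(V)={4,5,6,7} D(Y)={1,2,3,4,5}: no change => not a revision
Constraint 2 (Y + W = V) on D(Y)={1,2,3,4,5} D(W)={1,2,3,4,5,7} D(V)={4,5,6,7}: W {1,2,3,4,5,7}->{1,2,3,4,5} => REVISION
Constraint 3 (V + W = Y) on D(V)={4,5,6,7} D(W)={1,2,3,4,5} D(Y)={1,2,3,4,5}: V {4,5,6,7}->{4}; W {1,2,3,4,5}->{1}; Y {1,2,3,4,5}->{5} => REVISION
Total revisions = 2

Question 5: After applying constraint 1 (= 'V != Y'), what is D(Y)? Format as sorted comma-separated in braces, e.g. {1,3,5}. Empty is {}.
Constraint 1 (V != Y) on D(V)={4,5,6,7} D(Y)={1,2,3,4,5}: no change
So after constraint 1: D(Y) = {1,2,3,4,5}

Answer: {1,2,3,4,5}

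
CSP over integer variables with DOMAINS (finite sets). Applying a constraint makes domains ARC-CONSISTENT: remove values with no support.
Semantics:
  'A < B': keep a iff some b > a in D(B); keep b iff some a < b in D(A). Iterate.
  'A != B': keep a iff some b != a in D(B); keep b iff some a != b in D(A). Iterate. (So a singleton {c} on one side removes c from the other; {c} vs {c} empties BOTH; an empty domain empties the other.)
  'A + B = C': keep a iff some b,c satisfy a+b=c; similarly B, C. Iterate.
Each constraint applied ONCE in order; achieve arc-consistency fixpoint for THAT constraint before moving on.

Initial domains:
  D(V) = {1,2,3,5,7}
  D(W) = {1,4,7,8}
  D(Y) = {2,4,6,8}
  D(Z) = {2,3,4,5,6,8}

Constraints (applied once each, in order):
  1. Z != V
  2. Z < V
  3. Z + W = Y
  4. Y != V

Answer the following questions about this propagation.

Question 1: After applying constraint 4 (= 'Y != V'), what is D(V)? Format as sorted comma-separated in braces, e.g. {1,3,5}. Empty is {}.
Constraint 1 (Z != V) on D(Z)={2,3,4,5,6,8} D(V)={1,2,3,5,7}: no change
Constraint 2 (Z < V) on D(Z)={2,3,4,5,6,8} D(V)={1,2,3,5,7}: Z {2,3,4,5,6,8}->{2,3,4,5,6}; V {1,2,3,5,7}->{3,5,7}
Constraint 3 (Z + W = Y) on D(Z)={2,3,4,5,6} D(W)={1,4,7,8} D(Y)={2,4,6,8}: Z {2,3,4,5,6}->{2,3,4,5}; W {1,4,7,8}->{1,4}; Y {2,4,6,8}->{4,6,8}
Constraint 4 (Y != V) on D(Y)={4,6,8} D(V)={3,5,7}: no change
So after constraint 4: D(V) = {3,5,7}

Answer: {3,5,7}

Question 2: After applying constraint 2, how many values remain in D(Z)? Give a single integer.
Constraint 1 (Z != V) on D(Z)={2,3,4,5,6,8} D(V)={1,2,3,5,7}: no change
Constraint 2 (Z < V) on D(Z)={2,3,4,5,6,8} D(V)={1,2,3,5,7}: Z {2,3,4,5,6,8}->{2,3,4,5,6}; V {1,2,3,5,7}->{3,5,7}
So after constraint 2: D(Z)={2,3,4,5,6}, size = 5

Answer: 5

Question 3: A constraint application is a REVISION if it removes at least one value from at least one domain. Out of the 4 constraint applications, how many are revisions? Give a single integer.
Answer: 2

Derivation:
Constraint 1 (Z != V) on D(Z)={2,3,4,5,6,8} D(V)={1,2,3,5,7}: no change => not a revision
Constraint 2 (Z < V) on D(Z)={2,3,4,5,6,8} D(V)={1,2,3,5,7}: Z {2,3,4,5,6,8}->{2,3,4,5,6}; V {1,2,3,5,7}->{3,5,7} => REVISION
Constraint 3 (Z + W = Y) on D(Z)={2,3,4,5,6} D(W)={1,4,7,8} D(Y)={2,4,6,8}: Z {2,3,4,5,6}->{2,3,4,5}; W {1,4,7,8}->{1,4}; Y {2,4,6,8}->{4,6,8} => REVISION
Constraint 4 (Y != V) on D(Y)={4,6,8} D(V)={3,5,7}: no change => not a revision
Total revisions = 2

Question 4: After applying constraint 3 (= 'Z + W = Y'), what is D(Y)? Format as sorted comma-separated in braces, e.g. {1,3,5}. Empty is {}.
Constraint 1 (Z != V) on D(Z)={2,3,4,5,6,8} D(V)={1,2,3,5,7}: no change
Constraint 2 (Z < V) on D(Z)={2,3,4,5,6,8} D(V)={1,2,3,5,7}: Z {2,3,4,5,6,8}->{2,3,4,5,6}; V {1,2,3,5,7}->{3,5,7}
Constraint 3 (Z + W = Y) on D(Z)={2,3,4,5,6} D(W)={1,4,7,8} D(Y)={2,4,6,8}: Z {2,3,4,5,6}->{2,3,4,5}; W {1,4,7,8}->{1,4}; Y {2,4,6,8}->{4,6,8}
So after constraint 3: D(Y) = {4,6,8}

Answer: {4,6,8}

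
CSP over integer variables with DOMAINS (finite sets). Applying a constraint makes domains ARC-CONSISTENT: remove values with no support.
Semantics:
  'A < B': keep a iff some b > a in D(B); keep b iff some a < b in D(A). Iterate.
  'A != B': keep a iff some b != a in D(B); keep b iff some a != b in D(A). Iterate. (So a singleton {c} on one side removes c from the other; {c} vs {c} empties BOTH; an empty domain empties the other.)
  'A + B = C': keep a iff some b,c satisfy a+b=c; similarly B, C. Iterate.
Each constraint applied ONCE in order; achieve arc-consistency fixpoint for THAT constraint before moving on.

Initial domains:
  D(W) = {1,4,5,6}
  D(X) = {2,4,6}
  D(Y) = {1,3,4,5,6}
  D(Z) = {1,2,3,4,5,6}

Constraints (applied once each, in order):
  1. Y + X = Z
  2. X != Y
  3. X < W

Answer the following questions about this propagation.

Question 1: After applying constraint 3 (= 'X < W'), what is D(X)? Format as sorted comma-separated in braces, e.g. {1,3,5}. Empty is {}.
Answer: {2,4}

Derivation:
Constraint 1 (Y + X = Z) on D(Y)={1,3,4,5,6} D(X)={2,4,6} D(Z)={1,2,3,4,5,6}: Y {1,3,4,5,6}->{1,3,4}; X {2,4,6}->{2,4}; Z {1,2,3,4,5,6}->{3,5,6}
Constraint 2 (X != Y) on D(X)={2,4} D(Y)={1,3,4}: no change
Constraint 3 (X < W) on D(X)={2,4} D(W)={1,4,5,6}: W {1,4,5,6}->{4,5,6}
So after constraint 3: D(X) = {2,4}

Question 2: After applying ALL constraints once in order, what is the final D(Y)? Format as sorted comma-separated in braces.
Answer: {1,3,4}

Derivation:
Constraint 1 (Y + X = Z) on D(Y)={1,3,4,5,6} D(X)={2,4,6} D(Z)={1,2,3,4,5,6}: Y {1,3,4,5,6}->{1,3,4}; X {2,4,6}->{2,4}; Z {1,2,3,4,5,6}->{3,5,6}
Constraint 2 (X != Y) on D(X)={2,4} D(Y)={1,3,4}: no change
Constraint 3 (X < W) on D(X)={2,4} D(W)={1,4,5,6}: W {1,4,5,6}->{4,5,6}
So after all 3 constraints: D(Y) = {1,3,4}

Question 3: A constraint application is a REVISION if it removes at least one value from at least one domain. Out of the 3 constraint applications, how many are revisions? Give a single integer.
Answer: 2

Derivation:
Constraint 1 (Y + X = Z) on D(Y)={1,3,4,5,6} D(X)={2,4,6} D(Z)={1,2,3,4,5,6}: Y {1,3,4,5,6}->{1,3,4}; X {2,4,6}->{2,4}; Z {1,2,3,4,5,6}->{3,5,6} => REVISION
Constraint 2 (X != Y) on D(X)={2,4} D(Y)={1,3,4}: no change => not a revision
Constraint 3 (X < W) on D(X)={2,4} D(W)={1,4,5,6}: W {1,4,5,6}->{4,5,6} => REVISION
Total revisions = 2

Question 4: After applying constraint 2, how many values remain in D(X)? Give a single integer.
Answer: 2

Derivation:
Constraint 1 (Y + X = Z) on D(Y)={1,3,4,5,6} D(X)={2,4,6} D(Z)={1,2,3,4,5,6}: Y {1,3,4,5,6}->{1,3,4}; X {2,4,6}->{2,4}; Z {1,2,3,4,5,6}->{3,5,6}
Constraint 2 (X != Y) on D(X)={2,4} D(Y)={1,3,4}: no change
So after constraint 2: D(X)={2,4}, size = 2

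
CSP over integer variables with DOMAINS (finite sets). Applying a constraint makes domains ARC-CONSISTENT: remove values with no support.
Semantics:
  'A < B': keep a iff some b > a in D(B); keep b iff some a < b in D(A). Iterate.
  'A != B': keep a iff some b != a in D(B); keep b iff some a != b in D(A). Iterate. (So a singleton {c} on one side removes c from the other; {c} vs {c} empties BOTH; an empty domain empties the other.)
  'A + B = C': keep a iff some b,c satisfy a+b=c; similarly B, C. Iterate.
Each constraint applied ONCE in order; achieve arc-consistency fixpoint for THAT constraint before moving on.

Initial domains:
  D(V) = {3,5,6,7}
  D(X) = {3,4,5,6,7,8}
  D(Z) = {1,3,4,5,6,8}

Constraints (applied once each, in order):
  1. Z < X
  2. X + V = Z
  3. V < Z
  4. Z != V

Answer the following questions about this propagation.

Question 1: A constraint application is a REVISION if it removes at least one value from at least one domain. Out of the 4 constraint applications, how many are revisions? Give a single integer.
Answer: 2

Derivation:
Constraint 1 (Z < X) on D(Z)={1,3,4,5,6,8} D(X)={3,4,5,6,7,8}: Z {1,3,4,5,6,8}->{1,3,4,5,6} => REVISION
Constraint 2 (X + V = Z) on D(X)={3,4,5,6,7,8} D(V)={3,5,6,7} D(Z)={1,3,4,5,6}: X {3,4,5,6,7,8}->{3}; V {3,5,6,7}->{3}; Z {1,3,4,5,6}->{6} => REVISION
Constraint 3 (V < Z) on D(V)={3} D(Z)={6}: no change => not a revision
Constraint 4 (Z != V) on D(Z)={6} D(V)={3}: no change => not a revision
Total revisions = 2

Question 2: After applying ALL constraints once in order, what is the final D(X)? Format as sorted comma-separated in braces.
Constraint 1 (Z < X) on D(Z)={1,3,4,5,6,8} D(X)={3,4,5,6,7,8}: Z {1,3,4,5,6,8}->{1,3,4,5,6}
Constraint 2 (X + V = Z) on D(X)={3,4,5,6,7,8} D(V)={3,5,6,7} D(Z)={1,3,4,5,6}: X {3,4,5,6,7,8}->{3}; V {3,5,6,7}->{3}; Z {1,3,4,5,6}->{6}
Constraint 3 (V < Z) on D(V)={3} D(Z)={6}: no change
Constraint 4 (Z != V) on D(Z)={6} D(V)={3}: no change
So after all 4 constraints: D(X) = {3}

Answer: {3}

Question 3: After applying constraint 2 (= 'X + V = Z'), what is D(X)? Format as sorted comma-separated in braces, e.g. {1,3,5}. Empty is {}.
Constraint 1 (Z < X) on D(Z)={1,3,4,5,6,8} D(X)={3,4,5,6,7,8}: Z {1,3,4,5,6,8}->{1,3,4,5,6}
Constraint 2 (X + V = Z) on D(X)={3,4,5,6,7,8} D(V)={3,5,6,7} D(Z)={1,3,4,5,6}: X {3,4,5,6,7,8}->{3}; V {3,5,6,7}->{3}; Z {1,3,4,5,6}->{6}
So after constraint 2: D(X) = {3}

Answer: {3}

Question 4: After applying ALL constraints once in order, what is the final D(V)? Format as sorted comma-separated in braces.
Answer: {3}

Derivation:
Constraint 1 (Z < X) on D(Z)={1,3,4,5,6,8} D(X)={3,4,5,6,7,8}: Z {1,3,4,5,6,8}->{1,3,4,5,6}
Constraint 2 (X + V = Z) on D(X)={3,4,5,6,7,8} D(V)={3,5,6,7} D(Z)={1,3,4,5,6}: X {3,4,5,6,7,8}->{3}; V {3,5,6,7}->{3}; Z {1,3,4,5,6}->{6}
Constraint 3 (V < Z) on D(V)={3} D(Z)={6}: no change
Constraint 4 (Z != V) on D(Z)={6} D(V)={3}: no change
So after all 4 constraints: D(V) = {3}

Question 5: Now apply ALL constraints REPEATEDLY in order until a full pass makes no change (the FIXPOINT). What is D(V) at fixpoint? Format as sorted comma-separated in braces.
Answer: {}

Derivation:
pass 0 (initial): D(V)={3,5,6,7}
pass 1: V {3,5,6,7}->{3}; X {3,4,5,6,7,8}->{3}; Z {1,3,4,5,6,8}->{6}
pass 2: V {3}->{}; X {3}->{}; Z {6}->{}
pass 3: no change
Fixpoint after 3 passes: D(V) = {}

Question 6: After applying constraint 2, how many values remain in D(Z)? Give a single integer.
Answer: 1

Derivation:
Constraint 1 (Z < X) on D(Z)={1,3,4,5,6,8} D(X)={3,4,5,6,7,8}: Z {1,3,4,5,6,8}->{1,3,4,5,6}
Constraint 2 (X + V = Z) on D(X)={3,4,5,6,7,8} D(V)={3,5,6,7} D(Z)={1,3,4,5,6}: X {3,4,5,6,7,8}->{3}; V {3,5,6,7}->{3}; Z {1,3,4,5,6}->{6}
So after constraint 2: D(Z)={6}, size = 1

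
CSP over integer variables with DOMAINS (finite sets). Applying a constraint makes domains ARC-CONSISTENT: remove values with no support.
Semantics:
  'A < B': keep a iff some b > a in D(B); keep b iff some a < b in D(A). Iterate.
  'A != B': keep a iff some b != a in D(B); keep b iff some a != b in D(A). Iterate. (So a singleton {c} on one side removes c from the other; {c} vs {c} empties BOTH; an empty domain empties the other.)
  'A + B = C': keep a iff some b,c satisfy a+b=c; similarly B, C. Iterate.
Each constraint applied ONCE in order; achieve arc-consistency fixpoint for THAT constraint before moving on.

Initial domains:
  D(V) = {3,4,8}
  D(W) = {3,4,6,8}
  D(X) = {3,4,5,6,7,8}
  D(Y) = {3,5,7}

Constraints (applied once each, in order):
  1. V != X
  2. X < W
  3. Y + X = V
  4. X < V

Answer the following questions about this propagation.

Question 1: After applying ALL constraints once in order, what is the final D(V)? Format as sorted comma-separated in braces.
Answer: {8}

Derivation:
Constraint 1 (V != X) on D(V)={3,4,8} D(X)={3,4,5,6,7,8}: no change
Constraint 2 (X < W) on D(X)={3,4,5,6,7,8} D(W)={3,4,6,8}: X {3,4,5,6,7,8}->{3,4,5,6,7}; W {3,4,6,8}->{4,6,8}
Constraint 3 (Y + X = V) on D(Y)={3,5,7} D(X)={3,4,5,6,7} D(V)={3,4,8}: Y {3,5,7}->{3,5}; X {3,4,5,6,7}->{3,5}; V {3,4,8}->{8}
Constraint 4 (X < V) on D(X)={3,5} D(V)={8}: no change
So after all 4 constraints: D(V) = {8}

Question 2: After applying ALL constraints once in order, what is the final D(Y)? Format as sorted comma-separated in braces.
Answer: {3,5}

Derivation:
Constraint 1 (V != X) on D(V)={3,4,8} D(X)={3,4,5,6,7,8}: no change
Constraint 2 (X < W) on D(X)={3,4,5,6,7,8} D(W)={3,4,6,8}: X {3,4,5,6,7,8}->{3,4,5,6,7}; W {3,4,6,8}->{4,6,8}
Constraint 3 (Y + X = V) on D(Y)={3,5,7} D(X)={3,4,5,6,7} D(V)={3,4,8}: Y {3,5,7}->{3,5}; X {3,4,5,6,7}->{3,5}; V {3,4,8}->{8}
Constraint 4 (X < V) on D(X)={3,5} D(V)={8}: no change
So after all 4 constraints: D(Y) = {3,5}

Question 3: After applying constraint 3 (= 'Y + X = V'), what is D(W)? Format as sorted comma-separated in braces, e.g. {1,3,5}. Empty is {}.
Constraint 1 (V != X) on D(V)={3,4,8} D(X)={3,4,5,6,7,8}: no change
Constraint 2 (X < W) on D(X)={3,4,5,6,7,8} D(W)={3,4,6,8}: X {3,4,5,6,7,8}->{3,4,5,6,7}; W {3,4,6,8}->{4,6,8}
Constraint 3 (Y + X = V) on D(Y)={3,5,7} D(X)={3,4,5,6,7} D(V)={3,4,8}: Y {3,5,7}->{3,5}; X {3,4,5,6,7}->{3,5}; V {3,4,8}->{8}
So after constraint 3: D(W) = {4,6,8}

Answer: {4,6,8}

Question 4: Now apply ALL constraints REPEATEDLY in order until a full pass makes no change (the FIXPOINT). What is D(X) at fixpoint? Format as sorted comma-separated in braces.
pass 0 (initial): D(X)={3,4,5,6,7,8}
pass 1: V {3,4,8}->{8}; W {3,4,6,8}->{4,6,8}; X {3,4,5,6,7,8}->{3,5}; Y {3,5,7}->{3,5}
pass 2: no change
Fixpoint after 2 passes: D(X) = {3,5}

Answer: {3,5}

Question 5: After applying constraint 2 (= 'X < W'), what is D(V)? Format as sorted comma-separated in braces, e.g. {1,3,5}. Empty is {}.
Answer: {3,4,8}

Derivation:
Constraint 1 (V != X) on D(V)={3,4,8} D(X)={3,4,5,6,7,8}: no change
Constraint 2 (X < W) on D(X)={3,4,5,6,7,8} D(W)={3,4,6,8}: X {3,4,5,6,7,8}->{3,4,5,6,7}; W {3,4,6,8}->{4,6,8}
So after constraint 2: D(V) = {3,4,8}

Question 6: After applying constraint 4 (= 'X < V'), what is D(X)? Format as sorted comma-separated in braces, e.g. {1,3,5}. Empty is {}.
Answer: {3,5}

Derivation:
Constraint 1 (V != X) on D(V)={3,4,8} D(X)={3,4,5,6,7,8}: no change
Constraint 2 (X < W) on D(X)={3,4,5,6,7,8} D(W)={3,4,6,8}: X {3,4,5,6,7,8}->{3,4,5,6,7}; W {3,4,6,8}->{4,6,8}
Constraint 3 (Y + X = V) on D(Y)={3,5,7} D(X)={3,4,5,6,7} D(V)={3,4,8}: Y {3,5,7}->{3,5}; X {3,4,5,6,7}->{3,5}; V {3,4,8}->{8}
Constraint 4 (X < V) on D(X)={3,5} D(V)={8}: no change
So after constraint 4: D(X) = {3,5}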